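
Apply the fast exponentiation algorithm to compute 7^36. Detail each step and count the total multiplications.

Computing 7^36 by squaring (build up from 7^1; each line after the first costs one multiplication):

7^1 = 7
7^2 = (7^1)^2 = 7^2 = 49
7^4 = (7^2)^2 = 49^2 = 2401
7^8 = (7^4)^2 = 2401^2 = 5764801
7^9 = 7 * 7^8 = 7 * 5764801 = 40353607
7^18 = (7^9)^2 = 40353607^2 = 1628413597910449
7^36 = (7^18)^2 = 1628413597910449^2 = 2651730845859653471779023381601

Result: 2651730845859653471779023381601
Multiplications needed: 6 (6 lines after 7^1)

7^36 = 2651730845859653471779023381601. Using exponentiation by squaring, this requires 6 multiplications. The key idea: if the exponent is even, square the half-power; if odd, multiply by the base once.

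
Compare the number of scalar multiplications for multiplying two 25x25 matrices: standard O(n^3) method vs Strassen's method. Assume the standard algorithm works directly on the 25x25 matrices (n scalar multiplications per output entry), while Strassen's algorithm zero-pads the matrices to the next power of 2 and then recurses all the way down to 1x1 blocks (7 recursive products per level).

Matrix multiplication for 25x25 matrices:

Strassen's algorithm requires power-of-2 dimensions. Pad 25x25 to 32x32 (next power of 2).

Standard algorithm: 25^3 = 15625 multiplications
Strassen's algorithm: 7^(log2(32)) = 7^5 = 16807 multiplications
Difference: 15625 - 16807 = -1182 (Strassen uses MORE here due to padding overhead — for small or just-over-power-of-2 n, padding can outweigh the per-level savings)

Standard: 15625 multiplications (25^3). Strassen: 16807 multiplications (7^5, after padding to 32x32). Strassen reduces 8 recursive multiplications to 7 at each level.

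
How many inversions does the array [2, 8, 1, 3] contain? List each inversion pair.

Finding inversions in [2, 8, 1, 3]:

(0, 2): arr[0]=2 > arr[2]=1
(1, 2): arr[1]=8 > arr[2]=1
(1, 3): arr[1]=8 > arr[3]=3

Total inversions: 3

The array has 3 inversion(s): (0,2), (1,2), (1,3). Each pair (i,j) satisfies i < j and arr[i] > arr[j].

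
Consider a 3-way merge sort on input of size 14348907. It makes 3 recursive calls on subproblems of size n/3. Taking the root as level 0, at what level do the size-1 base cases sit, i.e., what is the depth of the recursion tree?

For divide and conquer with division factor 3:

Problem sizes at each level:
Level 0: 14348907
Level 1: 4782969
Level 2: 1594323
Level 3: 531441
Level 4: 177147
Level 5: 59049
Level 6: 19683
Level 7: 6561
Level 8: 2187
Level 9: 729
Level 10: 243
Level 11: 81
Level 12: 27
Level 13: 9
Level 14: 3
Level 15: 1

The root is level 0 and the size-1 base case is level 15 (the tree spans levels 0 through 15, i.e. 16 levels counting the root), so the depth is the number of divisions: log_3(14348907) = 15

The recursion tree depth is log_3(14348907) = 15. At each level, the problem size is divided by 3, so it takes 15 divisions to reduce to a base case of size 1. The algorithm makes 3 recursive calls at each level.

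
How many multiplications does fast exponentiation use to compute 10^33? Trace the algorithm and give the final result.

Computing 10^33 by squaring (build up from 10^1; each line after the first costs one multiplication):

10^1 = 10
10^2 = (10^1)^2 = 10^2 = 100
10^4 = (10^2)^2 = 100^2 = 10000
10^8 = (10^4)^2 = 10000^2 = 100000000
10^16 = (10^8)^2 = 100000000^2 = 10000000000000000
10^32 = (10^16)^2 = 10000000000000000^2 = 100000000000000000000000000000000
10^33 = 10 * 10^32 = 10 * 100000000000000000000000000000000 = 1000000000000000000000000000000000

Result: 1000000000000000000000000000000000
Multiplications needed: 6 (6 lines after 10^1)

10^33 = 1000000000000000000000000000000000. Using exponentiation by squaring, this requires 6 multiplications. The key idea: if the exponent is even, square the half-power; if odd, multiply by the base once.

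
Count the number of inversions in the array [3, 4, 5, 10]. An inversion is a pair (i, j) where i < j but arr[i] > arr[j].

Finding inversions in [3, 4, 5, 10]:


Total inversions: 0

The array has 0 inversions. It is already sorted.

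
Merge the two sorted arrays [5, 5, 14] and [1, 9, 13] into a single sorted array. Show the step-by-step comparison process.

Merging process:

Compare 5 vs 1: take 1 from right. Merged: [1]
Compare 5 vs 9: take 5 from left. Merged: [1, 5]
Compare 5 vs 9: take 5 from left. Merged: [1, 5, 5]
Compare 14 vs 9: take 9 from right. Merged: [1, 5, 5, 9]
Compare 14 vs 13: take 13 from right. Merged: [1, 5, 5, 9, 13]
Append remaining from left: [14]. Merged: [1, 5, 5, 9, 13, 14]

Final merged array: [1, 5, 5, 9, 13, 14]
Total comparisons: 5

The merged array is [1, 5, 5, 9, 13, 14], requiring 5 comparisons. The merge step runs in O(n) time where n is the total number of elements.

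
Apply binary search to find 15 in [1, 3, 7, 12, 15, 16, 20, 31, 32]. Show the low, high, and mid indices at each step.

Binary search for 15 in [1, 3, 7, 12, 15, 16, 20, 31, 32]:

lo=0, hi=8, mid=4, arr[mid]=15 -> Found target at index 4!

Binary search finds 15 at index 4 after 1 comparisons. The search repeatedly halves the search space by comparing with the middle element.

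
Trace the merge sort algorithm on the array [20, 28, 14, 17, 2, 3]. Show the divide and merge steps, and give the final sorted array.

Merge sort trace:

Split: [20, 28, 14, 17, 2, 3] -> [20, 28, 14] and [17, 2, 3]
  Split: [20, 28, 14] -> [20] and [28, 14]
    Split: [28, 14] -> [28] and [14]
    Merge: [28] + [14] -> [14, 28]
  Merge: [20] + [14, 28] -> [14, 20, 28]
  Split: [17, 2, 3] -> [17] and [2, 3]
    Split: [2, 3] -> [2] and [3]
    Merge: [2] + [3] -> [2, 3]
  Merge: [17] + [2, 3] -> [2, 3, 17]
Merge: [14, 20, 28] + [2, 3, 17] -> [2, 3, 14, 17, 20, 28]

Final sorted array: [2, 3, 14, 17, 20, 28]

The merge sort proceeds by recursively splitting the array and merging sorted halves.
After all merges, the sorted array is [2, 3, 14, 17, 20, 28].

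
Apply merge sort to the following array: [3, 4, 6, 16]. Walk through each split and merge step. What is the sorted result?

Merge sort trace:

Split: [3, 4, 6, 16] -> [3, 4] and [6, 16]
  Split: [3, 4] -> [3] and [4]
  Merge: [3] + [4] -> [3, 4]
  Split: [6, 16] -> [6] and [16]
  Merge: [6] + [16] -> [6, 16]
Merge: [3, 4] + [6, 16] -> [3, 4, 6, 16]

Final sorted array: [3, 4, 6, 16]

The merge sort proceeds by recursively splitting the array and merging sorted halves.
After all merges, the sorted array is [3, 4, 6, 16].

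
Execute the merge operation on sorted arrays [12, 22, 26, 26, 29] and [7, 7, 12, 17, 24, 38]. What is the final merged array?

Merging process:

Compare 12 vs 7: take 7 from right. Merged: [7]
Compare 12 vs 7: take 7 from right. Merged: [7, 7]
Compare 12 vs 12: take 12 from left. Merged: [7, 7, 12]
Compare 22 vs 12: take 12 from right. Merged: [7, 7, 12, 12]
Compare 22 vs 17: take 17 from right. Merged: [7, 7, 12, 12, 17]
Compare 22 vs 24: take 22 from left. Merged: [7, 7, 12, 12, 17, 22]
Compare 26 vs 24: take 24 from right. Merged: [7, 7, 12, 12, 17, 22, 24]
Compare 26 vs 38: take 26 from left. Merged: [7, 7, 12, 12, 17, 22, 24, 26]
Compare 26 vs 38: take 26 from left. Merged: [7, 7, 12, 12, 17, 22, 24, 26, 26]
Compare 29 vs 38: take 29 from left. Merged: [7, 7, 12, 12, 17, 22, 24, 26, 26, 29]
Append remaining from right: [38]. Merged: [7, 7, 12, 12, 17, 22, 24, 26, 26, 29, 38]

Final merged array: [7, 7, 12, 12, 17, 22, 24, 26, 26, 29, 38]
Total comparisons: 10

The merged array is [7, 7, 12, 12, 17, 22, 24, 26, 26, 29, 38], requiring 10 comparisons. The merge step runs in O(n) time where n is the total number of elements.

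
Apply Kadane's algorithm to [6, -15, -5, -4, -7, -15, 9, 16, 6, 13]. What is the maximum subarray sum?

Using Kadane's algorithm on [6, -15, -5, -4, -7, -15, 9, 16, 6, 13]:

Scanning through the array:
Position 1 (value -15): max_ending_here = -9, max_so_far = 6
Position 2 (value -5): max_ending_here = -5, max_so_far = 6
Position 3 (value -4): max_ending_here = -4, max_so_far = 6
Position 4 (value -7): max_ending_here = -7, max_so_far = 6
Position 5 (value -15): max_ending_here = -15, max_so_far = 6
Position 6 (value 9): max_ending_here = 9, max_so_far = 9
Position 7 (value 16): max_ending_here = 25, max_so_far = 25
Position 8 (value 6): max_ending_here = 31, max_so_far = 31
Position 9 (value 13): max_ending_here = 44, max_so_far = 44

Maximum subarray: [9, 16, 6, 13]
Maximum sum: 44

The maximum subarray is [9, 16, 6, 13] with sum 44. This subarray runs from index 6 to index 9.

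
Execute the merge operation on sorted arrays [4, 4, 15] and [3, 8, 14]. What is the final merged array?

Merging process:

Compare 4 vs 3: take 3 from right. Merged: [3]
Compare 4 vs 8: take 4 from left. Merged: [3, 4]
Compare 4 vs 8: take 4 from left. Merged: [3, 4, 4]
Compare 15 vs 8: take 8 from right. Merged: [3, 4, 4, 8]
Compare 15 vs 14: take 14 from right. Merged: [3, 4, 4, 8, 14]
Append remaining from left: [15]. Merged: [3, 4, 4, 8, 14, 15]

Final merged array: [3, 4, 4, 8, 14, 15]
Total comparisons: 5

The merged array is [3, 4, 4, 8, 14, 15], requiring 5 comparisons. The merge step runs in O(n) time where n is the total number of elements.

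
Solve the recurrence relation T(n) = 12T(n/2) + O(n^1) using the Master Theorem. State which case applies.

Master Theorem for T(n) = 12T(n/2) + O(n^1):

a = 12, b = 2, c = 1
log_b(a) = log_2(12) = 3.5850

Case 1: c = 1 < log_2(12) = 3.5850
T(n) = O(n^(log_2 12))

For T(n) = 12T(n/2) + O(n^1): log_2(12) = 3.5850. This is Case 1 of the Master Theorem (c < log_b(a), work dominated by leaves), giving O(n^(log_2 12)).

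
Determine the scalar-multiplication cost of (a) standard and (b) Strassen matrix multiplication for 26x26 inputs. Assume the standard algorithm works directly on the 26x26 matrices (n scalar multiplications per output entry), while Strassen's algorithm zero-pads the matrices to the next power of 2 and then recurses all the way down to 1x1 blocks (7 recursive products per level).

Matrix multiplication for 26x26 matrices:

Strassen's algorithm requires power-of-2 dimensions. Pad 26x26 to 32x32 (next power of 2).

Standard algorithm: 26^3 = 17576 multiplications
Strassen's algorithm: 7^(log2(32)) = 7^5 = 16807 multiplications
Savings: 17576 - 16807 = 769 multiplications

Standard: 17576 multiplications (26^3). Strassen: 16807 multiplications (7^5, after padding to 32x32). Strassen reduces 8 recursive multiplications to 7 at each level.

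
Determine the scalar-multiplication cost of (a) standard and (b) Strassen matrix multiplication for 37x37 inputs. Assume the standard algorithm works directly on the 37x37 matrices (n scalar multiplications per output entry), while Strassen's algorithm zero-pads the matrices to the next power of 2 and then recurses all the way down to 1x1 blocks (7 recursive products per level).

Matrix multiplication for 37x37 matrices:

Strassen's algorithm requires power-of-2 dimensions. Pad 37x37 to 64x64 (next power of 2).

Standard algorithm: 37^3 = 50653 multiplications
Strassen's algorithm: 7^(log2(64)) = 7^6 = 117649 multiplications
Difference: 50653 - 117649 = -66996 (Strassen uses MORE here due to padding overhead — for small or just-over-power-of-2 n, padding can outweigh the per-level savings)

Standard: 50653 multiplications (37^3). Strassen: 117649 multiplications (7^6, after padding to 64x64). Strassen reduces 8 recursive multiplications to 7 at each level.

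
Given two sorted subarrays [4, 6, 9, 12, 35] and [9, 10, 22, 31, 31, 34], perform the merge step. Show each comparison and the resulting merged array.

Merging process:

Compare 4 vs 9: take 4 from left. Merged: [4]
Compare 6 vs 9: take 6 from left. Merged: [4, 6]
Compare 9 vs 9: take 9 from left. Merged: [4, 6, 9]
Compare 12 vs 9: take 9 from right. Merged: [4, 6, 9, 9]
Compare 12 vs 10: take 10 from right. Merged: [4, 6, 9, 9, 10]
Compare 12 vs 22: take 12 from left. Merged: [4, 6, 9, 9, 10, 12]
Compare 35 vs 22: take 22 from right. Merged: [4, 6, 9, 9, 10, 12, 22]
Compare 35 vs 31: take 31 from right. Merged: [4, 6, 9, 9, 10, 12, 22, 31]
Compare 35 vs 31: take 31 from right. Merged: [4, 6, 9, 9, 10, 12, 22, 31, 31]
Compare 35 vs 34: take 34 from right. Merged: [4, 6, 9, 9, 10, 12, 22, 31, 31, 34]
Append remaining from left: [35]. Merged: [4, 6, 9, 9, 10, 12, 22, 31, 31, 34, 35]

Final merged array: [4, 6, 9, 9, 10, 12, 22, 31, 31, 34, 35]
Total comparisons: 10

The merged array is [4, 6, 9, 9, 10, 12, 22, 31, 31, 34, 35], requiring 10 comparisons. The merge step runs in O(n) time where n is the total number of elements.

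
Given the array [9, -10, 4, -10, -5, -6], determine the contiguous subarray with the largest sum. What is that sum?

Using Kadane's algorithm on [9, -10, 4, -10, -5, -6]:

Scanning through the array:
Position 1 (value -10): max_ending_here = -1, max_so_far = 9
Position 2 (value 4): max_ending_here = 4, max_so_far = 9
Position 3 (value -10): max_ending_here = -6, max_so_far = 9
Position 4 (value -5): max_ending_here = -5, max_so_far = 9
Position 5 (value -6): max_ending_here = -6, max_so_far = 9

Maximum subarray: [9]
Maximum sum: 9

The maximum subarray is [9] with sum 9. This subarray runs from index 0 to index 0.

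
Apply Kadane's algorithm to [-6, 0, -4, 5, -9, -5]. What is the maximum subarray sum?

Using Kadane's algorithm on [-6, 0, -4, 5, -9, -5]:

Scanning through the array:
Position 1 (value 0): max_ending_here = 0, max_so_far = 0
Position 2 (value -4): max_ending_here = -4, max_so_far = 0
Position 3 (value 5): max_ending_here = 5, max_so_far = 5
Position 4 (value -9): max_ending_here = -4, max_so_far = 5
Position 5 (value -5): max_ending_here = -5, max_so_far = 5

Maximum subarray: [5]
Maximum sum: 5

The maximum subarray is [5] with sum 5. This subarray runs from index 3 to index 3.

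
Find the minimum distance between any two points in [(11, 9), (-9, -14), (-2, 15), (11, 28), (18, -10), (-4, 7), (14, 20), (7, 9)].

Computing all pairwise distances among 8 points:

d((11, 9), (-9, -14)) = 30.4795
d((11, 9), (-2, 15)) = 14.3178
d((11, 9), (11, 28)) = 19.0
d((11, 9), (18, -10)) = 20.2485
d((11, 9), (-4, 7)) = 15.1327
d((11, 9), (14, 20)) = 11.4018
d((11, 9), (7, 9)) = 4.0 <-- minimum
d((-9, -14), (-2, 15)) = 29.8329
d((-9, -14), (11, 28)) = 46.5188
d((-9, -14), (18, -10)) = 27.2947
d((-9, -14), (-4, 7)) = 21.587
d((-9, -14), (14, 20)) = 41.0488
d((-9, -14), (7, 9)) = 28.0179
d((-2, 15), (11, 28)) = 18.3848
d((-2, 15), (18, -10)) = 32.0156
d((-2, 15), (-4, 7)) = 8.2462
d((-2, 15), (14, 20)) = 16.7631
d((-2, 15), (7, 9)) = 10.8167
d((11, 28), (18, -10)) = 38.6394
d((11, 28), (-4, 7)) = 25.807
d((11, 28), (14, 20)) = 8.544
d((11, 28), (7, 9)) = 19.4165
d((18, -10), (-4, 7)) = 27.8029
d((18, -10), (14, 20)) = 30.2655
d((18, -10), (7, 9)) = 21.9545
d((-4, 7), (14, 20)) = 22.2036
d((-4, 7), (7, 9)) = 11.1803
d((14, 20), (7, 9)) = 13.0384

Closest pair: (11, 9) and (7, 9) with distance 4.0

The closest pair is (11, 9) and (7, 9) with Euclidean distance 4.0. For 8 points, brute-force pairwise comparison is shown above. For large n, the divide-and-conquer algorithm (sort by x, recurse on halves, check the dividing strip) achieves O(n log n).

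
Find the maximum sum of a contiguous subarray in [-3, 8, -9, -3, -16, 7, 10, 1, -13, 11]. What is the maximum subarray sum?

Using Kadane's algorithm on [-3, 8, -9, -3, -16, 7, 10, 1, -13, 11]:

Scanning through the array:
Position 1 (value 8): max_ending_here = 8, max_so_far = 8
Position 2 (value -9): max_ending_here = -1, max_so_far = 8
Position 3 (value -3): max_ending_here = -3, max_so_far = 8
Position 4 (value -16): max_ending_here = -16, max_so_far = 8
Position 5 (value 7): max_ending_here = 7, max_so_far = 8
Position 6 (value 10): max_ending_here = 17, max_so_far = 17
Position 7 (value 1): max_ending_here = 18, max_so_far = 18
Position 8 (value -13): max_ending_here = 5, max_so_far = 18
Position 9 (value 11): max_ending_here = 16, max_so_far = 18

Maximum subarray: [7, 10, 1]
Maximum sum: 18

The maximum subarray is [7, 10, 1] with sum 18. This subarray runs from index 5 to index 7.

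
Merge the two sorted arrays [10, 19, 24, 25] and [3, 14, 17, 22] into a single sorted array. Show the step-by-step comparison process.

Merging process:

Compare 10 vs 3: take 3 from right. Merged: [3]
Compare 10 vs 14: take 10 from left. Merged: [3, 10]
Compare 19 vs 14: take 14 from right. Merged: [3, 10, 14]
Compare 19 vs 17: take 17 from right. Merged: [3, 10, 14, 17]
Compare 19 vs 22: take 19 from left. Merged: [3, 10, 14, 17, 19]
Compare 24 vs 22: take 22 from right. Merged: [3, 10, 14, 17, 19, 22]
Append remaining from left: [24, 25]. Merged: [3, 10, 14, 17, 19, 22, 24, 25]

Final merged array: [3, 10, 14, 17, 19, 22, 24, 25]
Total comparisons: 6

The merged array is [3, 10, 14, 17, 19, 22, 24, 25], requiring 6 comparisons. The merge step runs in O(n) time where n is the total number of elements.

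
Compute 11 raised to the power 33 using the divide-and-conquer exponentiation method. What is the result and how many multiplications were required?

Computing 11^33 by squaring (build up from 11^1; each line after the first costs one multiplication):

11^1 = 11
11^2 = (11^1)^2 = 11^2 = 121
11^4 = (11^2)^2 = 121^2 = 14641
11^8 = (11^4)^2 = 14641^2 = 214358881
11^16 = (11^8)^2 = 214358881^2 = 45949729863572161
11^32 = (11^16)^2 = 45949729863572161^2 = 2111377674535255285545615254209921
11^33 = 11 * 11^32 = 11 * 2111377674535255285545615254209921 = 23225154419887808141001767796309131

Result: 23225154419887808141001767796309131
Multiplications needed: 6 (6 lines after 11^1)

11^33 = 23225154419887808141001767796309131. Using exponentiation by squaring, this requires 6 multiplications. The key idea: if the exponent is even, square the half-power; if odd, multiply by the base once.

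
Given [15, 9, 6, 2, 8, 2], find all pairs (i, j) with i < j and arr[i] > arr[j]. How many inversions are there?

Finding inversions in [15, 9, 6, 2, 8, 2]:

(0, 1): arr[0]=15 > arr[1]=9
(0, 2): arr[0]=15 > arr[2]=6
(0, 3): arr[0]=15 > arr[3]=2
(0, 4): arr[0]=15 > arr[4]=8
(0, 5): arr[0]=15 > arr[5]=2
(1, 2): arr[1]=9 > arr[2]=6
(1, 3): arr[1]=9 > arr[3]=2
(1, 4): arr[1]=9 > arr[4]=8
(1, 5): arr[1]=9 > arr[5]=2
(2, 3): arr[2]=6 > arr[3]=2
(2, 5): arr[2]=6 > arr[5]=2
(4, 5): arr[4]=8 > arr[5]=2

Total inversions: 12

The array has 12 inversion(s): (0,1), (0,2), (0,3), (0,4), (0,5), (1,2), (1,3), (1,4), (1,5), (2,3), (2,5), (4,5). Each pair (i,j) satisfies i < j and arr[i] > arr[j].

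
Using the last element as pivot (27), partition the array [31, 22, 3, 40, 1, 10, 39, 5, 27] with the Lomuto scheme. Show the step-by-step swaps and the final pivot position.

Lomuto partition with pivot = 27:

Initial array: [31, 22, 3, 40, 1, 10, 39, 5, 27]

arr[0]=31 > 27: no swap
arr[1]=22 <= 27: swap with position 0, array becomes [22, 31, 3, 40, 1, 10, 39, 5, 27]
arr[2]=3 <= 27: swap with position 1, array becomes [22, 3, 31, 40, 1, 10, 39, 5, 27]
arr[3]=40 > 27: no swap
arr[4]=1 <= 27: swap with position 2, array becomes [22, 3, 1, 40, 31, 10, 39, 5, 27]
arr[5]=10 <= 27: swap with position 3, array becomes [22, 3, 1, 10, 31, 40, 39, 5, 27]
arr[6]=39 > 27: no swap
arr[7]=5 <= 27: swap with position 4, array becomes [22, 3, 1, 10, 5, 40, 39, 31, 27]

Place pivot at position 5: [22, 3, 1, 10, 5, 27, 39, 31, 40]
Pivot position: 5

After partitioning with pivot 27, the array becomes [22, 3, 1, 10, 5, 27, 39, 31, 40]. The pivot is placed at index 5. All elements to the left of the pivot are <= 27, and all elements to the right are > 27.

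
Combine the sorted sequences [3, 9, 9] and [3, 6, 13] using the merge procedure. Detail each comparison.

Merging process:

Compare 3 vs 3: take 3 from left. Merged: [3]
Compare 9 vs 3: take 3 from right. Merged: [3, 3]
Compare 9 vs 6: take 6 from right. Merged: [3, 3, 6]
Compare 9 vs 13: take 9 from left. Merged: [3, 3, 6, 9]
Compare 9 vs 13: take 9 from left. Merged: [3, 3, 6, 9, 9]
Append remaining from right: [13]. Merged: [3, 3, 6, 9, 9, 13]

Final merged array: [3, 3, 6, 9, 9, 13]
Total comparisons: 5

The merged array is [3, 3, 6, 9, 9, 13], requiring 5 comparisons. The merge step runs in O(n) time where n is the total number of elements.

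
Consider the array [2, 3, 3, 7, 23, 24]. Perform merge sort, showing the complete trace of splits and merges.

Merge sort trace:

Split: [2, 3, 3, 7, 23, 24] -> [2, 3, 3] and [7, 23, 24]
  Split: [2, 3, 3] -> [2] and [3, 3]
    Split: [3, 3] -> [3] and [3]
    Merge: [3] + [3] -> [3, 3]
  Merge: [2] + [3, 3] -> [2, 3, 3]
  Split: [7, 23, 24] -> [7] and [23, 24]
    Split: [23, 24] -> [23] and [24]
    Merge: [23] + [24] -> [23, 24]
  Merge: [7] + [23, 24] -> [7, 23, 24]
Merge: [2, 3, 3] + [7, 23, 24] -> [2, 3, 3, 7, 23, 24]

Final sorted array: [2, 3, 3, 7, 23, 24]

The merge sort proceeds by recursively splitting the array and merging sorted halves.
After all merges, the sorted array is [2, 3, 3, 7, 23, 24].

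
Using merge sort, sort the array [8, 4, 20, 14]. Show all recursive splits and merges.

Merge sort trace:

Split: [8, 4, 20, 14] -> [8, 4] and [20, 14]
  Split: [8, 4] -> [8] and [4]
  Merge: [8] + [4] -> [4, 8]
  Split: [20, 14] -> [20] and [14]
  Merge: [20] + [14] -> [14, 20]
Merge: [4, 8] + [14, 20] -> [4, 8, 14, 20]

Final sorted array: [4, 8, 14, 20]

The merge sort proceeds by recursively splitting the array and merging sorted halves.
After all merges, the sorted array is [4, 8, 14, 20].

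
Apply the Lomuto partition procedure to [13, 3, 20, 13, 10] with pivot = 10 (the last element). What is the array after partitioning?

Lomuto partition with pivot = 10:

Initial array: [13, 3, 20, 13, 10]

arr[0]=13 > 10: no swap
arr[1]=3 <= 10: swap with position 0, array becomes [3, 13, 20, 13, 10]
arr[2]=20 > 10: no swap
arr[3]=13 > 10: no swap

Place pivot at position 1: [3, 10, 20, 13, 13]
Pivot position: 1

After partitioning with pivot 10, the array becomes [3, 10, 20, 13, 13]. The pivot is placed at index 1. All elements to the left of the pivot are <= 10, and all elements to the right are > 10.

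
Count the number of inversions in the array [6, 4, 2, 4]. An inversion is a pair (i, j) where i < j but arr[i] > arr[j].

Finding inversions in [6, 4, 2, 4]:

(0, 1): arr[0]=6 > arr[1]=4
(0, 2): arr[0]=6 > arr[2]=2
(0, 3): arr[0]=6 > arr[3]=4
(1, 2): arr[1]=4 > arr[2]=2

Total inversions: 4

The array has 4 inversion(s): (0,1), (0,2), (0,3), (1,2). Each pair (i,j) satisfies i < j and arr[i] > arr[j].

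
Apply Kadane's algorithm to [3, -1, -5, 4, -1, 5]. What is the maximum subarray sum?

Using Kadane's algorithm on [3, -1, -5, 4, -1, 5]:

Scanning through the array:
Position 1 (value -1): max_ending_here = 2, max_so_far = 3
Position 2 (value -5): max_ending_here = -3, max_so_far = 3
Position 3 (value 4): max_ending_here = 4, max_so_far = 4
Position 4 (value -1): max_ending_here = 3, max_so_far = 4
Position 5 (value 5): max_ending_here = 8, max_so_far = 8

Maximum subarray: [4, -1, 5]
Maximum sum: 8

The maximum subarray is [4, -1, 5] with sum 8. This subarray runs from index 3 to index 5.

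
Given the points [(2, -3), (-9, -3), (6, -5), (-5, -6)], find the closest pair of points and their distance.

Computing all pairwise distances among 4 points:

d((2, -3), (-9, -3)) = 11.0
d((2, -3), (6, -5)) = 4.4721 <-- minimum
d((2, -3), (-5, -6)) = 7.6158
d((-9, -3), (6, -5)) = 15.1327
d((-9, -3), (-5, -6)) = 5.0
d((6, -5), (-5, -6)) = 11.0454

Closest pair: (2, -3) and (6, -5) with distance 4.4721

The closest pair is (2, -3) and (6, -5) with Euclidean distance 4.4721. For 4 points, brute-force pairwise comparison is shown above. For large n, the divide-and-conquer algorithm (sort by x, recurse on halves, check the dividing strip) achieves O(n log n).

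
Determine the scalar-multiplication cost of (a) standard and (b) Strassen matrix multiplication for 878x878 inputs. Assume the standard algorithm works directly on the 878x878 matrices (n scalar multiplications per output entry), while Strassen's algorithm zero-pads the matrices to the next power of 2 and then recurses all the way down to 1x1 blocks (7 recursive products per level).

Matrix multiplication for 878x878 matrices:

Strassen's algorithm requires power-of-2 dimensions. Pad 878x878 to 1024x1024 (next power of 2).

Standard algorithm: 878^3 = 676836152 multiplications
Strassen's algorithm: 7^(log2(1024)) = 7^10 = 282475249 multiplications
Savings: 676836152 - 282475249 = 394360903 multiplications

Standard: 676836152 multiplications (878^3). Strassen: 282475249 multiplications (7^10, after padding to 1024x1024). Strassen reduces 8 recursive multiplications to 7 at each level.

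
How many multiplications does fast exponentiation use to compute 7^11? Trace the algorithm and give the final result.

Computing 7^11 by squaring (build up from 7^1; each line after the first costs one multiplication):

7^1 = 7
7^2 = (7^1)^2 = 7^2 = 49
7^4 = (7^2)^2 = 49^2 = 2401
7^5 = 7 * 7^4 = 7 * 2401 = 16807
7^10 = (7^5)^2 = 16807^2 = 282475249
7^11 = 7 * 7^10 = 7 * 282475249 = 1977326743

Result: 1977326743
Multiplications needed: 5 (5 lines after 7^1)

7^11 = 1977326743. Using exponentiation by squaring, this requires 5 multiplications. The key idea: if the exponent is even, square the half-power; if odd, multiply by the base once.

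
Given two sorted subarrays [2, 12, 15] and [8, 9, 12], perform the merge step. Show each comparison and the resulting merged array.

Merging process:

Compare 2 vs 8: take 2 from left. Merged: [2]
Compare 12 vs 8: take 8 from right. Merged: [2, 8]
Compare 12 vs 9: take 9 from right. Merged: [2, 8, 9]
Compare 12 vs 12: take 12 from left. Merged: [2, 8, 9, 12]
Compare 15 vs 12: take 12 from right. Merged: [2, 8, 9, 12, 12]
Append remaining from left: [15]. Merged: [2, 8, 9, 12, 12, 15]

Final merged array: [2, 8, 9, 12, 12, 15]
Total comparisons: 5

The merged array is [2, 8, 9, 12, 12, 15], requiring 5 comparisons. The merge step runs in O(n) time where n is the total number of elements.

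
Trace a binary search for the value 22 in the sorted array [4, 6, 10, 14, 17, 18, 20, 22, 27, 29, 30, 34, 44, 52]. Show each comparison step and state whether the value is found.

Binary search for 22 in [4, 6, 10, 14, 17, 18, 20, 22, 27, 29, 30, 34, 44, 52]:

lo=0, hi=13, mid=6, arr[mid]=20 -> 20 < 22, search right half
lo=7, hi=13, mid=10, arr[mid]=30 -> 30 > 22, search left half
lo=7, hi=9, mid=8, arr[mid]=27 -> 27 > 22, search left half
lo=7, hi=7, mid=7, arr[mid]=22 -> Found target at index 7!

Binary search finds 22 at index 7 after 4 comparisons. The search repeatedly halves the search space by comparing with the middle element.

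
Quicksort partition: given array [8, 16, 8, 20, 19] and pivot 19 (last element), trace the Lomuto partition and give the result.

Lomuto partition with pivot = 19:

Initial array: [8, 16, 8, 20, 19]

arr[0]=8 <= 19: swap with position 0, array becomes [8, 16, 8, 20, 19]
arr[1]=16 <= 19: swap with position 1, array becomes [8, 16, 8, 20, 19]
arr[2]=8 <= 19: swap with position 2, array becomes [8, 16, 8, 20, 19]
arr[3]=20 > 19: no swap

Place pivot at position 3: [8, 16, 8, 19, 20]
Pivot position: 3

After partitioning with pivot 19, the array becomes [8, 16, 8, 19, 20]. The pivot is placed at index 3. All elements to the left of the pivot are <= 19, and all elements to the right are > 19.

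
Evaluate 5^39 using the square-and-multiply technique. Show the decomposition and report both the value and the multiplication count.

Computing 5^39 by squaring (build up from 5^1; each line after the first costs one multiplication):

5^1 = 5
5^2 = (5^1)^2 = 5^2 = 25
5^4 = (5^2)^2 = 25^2 = 625
5^8 = (5^4)^2 = 625^2 = 390625
5^9 = 5 * 5^8 = 5 * 390625 = 1953125
5^18 = (5^9)^2 = 1953125^2 = 3814697265625
5^19 = 5 * 5^18 = 5 * 3814697265625 = 19073486328125
5^38 = (5^19)^2 = 19073486328125^2 = 363797880709171295166015625
5^39 = 5 * 5^38 = 5 * 363797880709171295166015625 = 1818989403545856475830078125

Result: 1818989403545856475830078125
Multiplications needed: 8 (8 lines after 5^1)

5^39 = 1818989403545856475830078125. Using exponentiation by squaring, this requires 8 multiplications. The key idea: if the exponent is even, square the half-power; if odd, multiply by the base once.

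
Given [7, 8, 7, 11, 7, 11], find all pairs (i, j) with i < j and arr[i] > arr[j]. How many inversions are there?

Finding inversions in [7, 8, 7, 11, 7, 11]:

(1, 2): arr[1]=8 > arr[2]=7
(1, 4): arr[1]=8 > arr[4]=7
(3, 4): arr[3]=11 > arr[4]=7

Total inversions: 3

The array has 3 inversion(s): (1,2), (1,4), (3,4). Each pair (i,j) satisfies i < j and arr[i] > arr[j].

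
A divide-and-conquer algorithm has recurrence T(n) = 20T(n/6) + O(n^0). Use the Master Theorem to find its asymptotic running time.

Master Theorem for T(n) = 20T(n/6) + O(n^0):

a = 20, b = 6, c = 0
log_b(a) = log_6(20) = 1.6720

Case 1: c = 0 < log_6(20) = 1.6720
T(n) = O(n^(log_6 20))

For T(n) = 20T(n/6) + O(n^0): log_6(20) = 1.6720. This is Case 1 of the Master Theorem (c < log_b(a), work dominated by leaves), giving O(n^(log_6 20)).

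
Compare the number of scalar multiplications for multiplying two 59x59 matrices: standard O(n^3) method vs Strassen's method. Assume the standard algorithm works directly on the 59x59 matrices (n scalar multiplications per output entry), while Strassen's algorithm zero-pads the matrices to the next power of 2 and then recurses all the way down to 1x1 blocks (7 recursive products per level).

Matrix multiplication for 59x59 matrices:

Strassen's algorithm requires power-of-2 dimensions. Pad 59x59 to 64x64 (next power of 2).

Standard algorithm: 59^3 = 205379 multiplications
Strassen's algorithm: 7^(log2(64)) = 7^6 = 117649 multiplications
Savings: 205379 - 117649 = 87730 multiplications

Standard: 205379 multiplications (59^3). Strassen: 117649 multiplications (7^6, after padding to 64x64). Strassen reduces 8 recursive multiplications to 7 at each level.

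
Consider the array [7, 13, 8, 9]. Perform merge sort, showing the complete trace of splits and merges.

Merge sort trace:

Split: [7, 13, 8, 9] -> [7, 13] and [8, 9]
  Split: [7, 13] -> [7] and [13]
  Merge: [7] + [13] -> [7, 13]
  Split: [8, 9] -> [8] and [9]
  Merge: [8] + [9] -> [8, 9]
Merge: [7, 13] + [8, 9] -> [7, 8, 9, 13]

Final sorted array: [7, 8, 9, 13]

The merge sort proceeds by recursively splitting the array and merging sorted halves.
After all merges, the sorted array is [7, 8, 9, 13].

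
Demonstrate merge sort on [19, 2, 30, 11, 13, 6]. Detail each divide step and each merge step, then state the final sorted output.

Merge sort trace:

Split: [19, 2, 30, 11, 13, 6] -> [19, 2, 30] and [11, 13, 6]
  Split: [19, 2, 30] -> [19] and [2, 30]
    Split: [2, 30] -> [2] and [30]
    Merge: [2] + [30] -> [2, 30]
  Merge: [19] + [2, 30] -> [2, 19, 30]
  Split: [11, 13, 6] -> [11] and [13, 6]
    Split: [13, 6] -> [13] and [6]
    Merge: [13] + [6] -> [6, 13]
  Merge: [11] + [6, 13] -> [6, 11, 13]
Merge: [2, 19, 30] + [6, 11, 13] -> [2, 6, 11, 13, 19, 30]

Final sorted array: [2, 6, 11, 13, 19, 30]

The merge sort proceeds by recursively splitting the array and merging sorted halves.
After all merges, the sorted array is [2, 6, 11, 13, 19, 30].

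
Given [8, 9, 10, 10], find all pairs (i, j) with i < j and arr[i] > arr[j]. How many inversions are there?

Finding inversions in [8, 9, 10, 10]:


Total inversions: 0

The array has 0 inversions. It is already sorted.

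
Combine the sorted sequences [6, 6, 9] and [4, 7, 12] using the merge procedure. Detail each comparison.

Merging process:

Compare 6 vs 4: take 4 from right. Merged: [4]
Compare 6 vs 7: take 6 from left. Merged: [4, 6]
Compare 6 vs 7: take 6 from left. Merged: [4, 6, 6]
Compare 9 vs 7: take 7 from right. Merged: [4, 6, 6, 7]
Compare 9 vs 12: take 9 from left. Merged: [4, 6, 6, 7, 9]
Append remaining from right: [12]. Merged: [4, 6, 6, 7, 9, 12]

Final merged array: [4, 6, 6, 7, 9, 12]
Total comparisons: 5

The merged array is [4, 6, 6, 7, 9, 12], requiring 5 comparisons. The merge step runs in O(n) time where n is the total number of elements.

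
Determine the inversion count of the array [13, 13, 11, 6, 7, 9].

Finding inversions in [13, 13, 11, 6, 7, 9]:

(0, 2): arr[0]=13 > arr[2]=11
(0, 3): arr[0]=13 > arr[3]=6
(0, 4): arr[0]=13 > arr[4]=7
(0, 5): arr[0]=13 > arr[5]=9
(1, 2): arr[1]=13 > arr[2]=11
(1, 3): arr[1]=13 > arr[3]=6
(1, 4): arr[1]=13 > arr[4]=7
(1, 5): arr[1]=13 > arr[5]=9
(2, 3): arr[2]=11 > arr[3]=6
(2, 4): arr[2]=11 > arr[4]=7
(2, 5): arr[2]=11 > arr[5]=9

Total inversions: 11

The array has 11 inversion(s): (0,2), (0,3), (0,4), (0,5), (1,2), (1,3), (1,4), (1,5), (2,3), (2,4), (2,5). Each pair (i,j) satisfies i < j and arr[i] > arr[j].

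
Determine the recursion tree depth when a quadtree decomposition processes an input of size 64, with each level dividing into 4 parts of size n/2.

For divide and conquer with division factor 2:

Problem sizes at each level:
Level 0: 64
Level 1: 32
Level 2: 16
Level 3: 8
Level 4: 4
Level 5: 2
Level 6: 1

The root is level 0 and the size-1 base case is level 6 (the tree spans levels 0 through 6, i.e. 7 levels counting the root), so the depth is the number of divisions: log_2(64) = 6

The recursion tree depth is log_2(64) = 6. At each level, the problem size is divided by 2, so it takes 6 divisions to reduce to a base case of size 1. The algorithm makes 4 recursive calls at each level.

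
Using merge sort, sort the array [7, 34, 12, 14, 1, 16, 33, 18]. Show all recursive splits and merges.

Merge sort trace:

Split: [7, 34, 12, 14, 1, 16, 33, 18] -> [7, 34, 12, 14] and [1, 16, 33, 18]
  Split: [7, 34, 12, 14] -> [7, 34] and [12, 14]
    Split: [7, 34] -> [7] and [34]
    Merge: [7] + [34] -> [7, 34]
    Split: [12, 14] -> [12] and [14]
    Merge: [12] + [14] -> [12, 14]
  Merge: [7, 34] + [12, 14] -> [7, 12, 14, 34]
  Split: [1, 16, 33, 18] -> [1, 16] and [33, 18]
    Split: [1, 16] -> [1] and [16]
    Merge: [1] + [16] -> [1, 16]
    Split: [33, 18] -> [33] and [18]
    Merge: [33] + [18] -> [18, 33]
  Merge: [1, 16] + [18, 33] -> [1, 16, 18, 33]
Merge: [7, 12, 14, 34] + [1, 16, 18, 33] -> [1, 7, 12, 14, 16, 18, 33, 34]

Final sorted array: [1, 7, 12, 14, 16, 18, 33, 34]

The merge sort proceeds by recursively splitting the array and merging sorted halves.
After all merges, the sorted array is [1, 7, 12, 14, 16, 18, 33, 34].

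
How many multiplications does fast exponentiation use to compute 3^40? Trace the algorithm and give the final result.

Computing 3^40 by squaring (build up from 3^1; each line after the first costs one multiplication):

3^1 = 3
3^2 = (3^1)^2 = 3^2 = 9
3^4 = (3^2)^2 = 9^2 = 81
3^5 = 3 * 3^4 = 3 * 81 = 243
3^10 = (3^5)^2 = 243^2 = 59049
3^20 = (3^10)^2 = 59049^2 = 3486784401
3^40 = (3^20)^2 = 3486784401^2 = 12157665459056928801

Result: 12157665459056928801
Multiplications needed: 6 (6 lines after 3^1)

3^40 = 12157665459056928801. Using exponentiation by squaring, this requires 6 multiplications. The key idea: if the exponent is even, square the half-power; if odd, multiply by the base once.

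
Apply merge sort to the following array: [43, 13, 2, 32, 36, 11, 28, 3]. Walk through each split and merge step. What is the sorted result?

Merge sort trace:

Split: [43, 13, 2, 32, 36, 11, 28, 3] -> [43, 13, 2, 32] and [36, 11, 28, 3]
  Split: [43, 13, 2, 32] -> [43, 13] and [2, 32]
    Split: [43, 13] -> [43] and [13]
    Merge: [43] + [13] -> [13, 43]
    Split: [2, 32] -> [2] and [32]
    Merge: [2] + [32] -> [2, 32]
  Merge: [13, 43] + [2, 32] -> [2, 13, 32, 43]
  Split: [36, 11, 28, 3] -> [36, 11] and [28, 3]
    Split: [36, 11] -> [36] and [11]
    Merge: [36] + [11] -> [11, 36]
    Split: [28, 3] -> [28] and [3]
    Merge: [28] + [3] -> [3, 28]
  Merge: [11, 36] + [3, 28] -> [3, 11, 28, 36]
Merge: [2, 13, 32, 43] + [3, 11, 28, 36] -> [2, 3, 11, 13, 28, 32, 36, 43]

Final sorted array: [2, 3, 11, 13, 28, 32, 36, 43]

The merge sort proceeds by recursively splitting the array and merging sorted halves.
After all merges, the sorted array is [2, 3, 11, 13, 28, 32, 36, 43].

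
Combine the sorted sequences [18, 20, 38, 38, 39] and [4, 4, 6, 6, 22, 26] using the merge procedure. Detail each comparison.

Merging process:

Compare 18 vs 4: take 4 from right. Merged: [4]
Compare 18 vs 4: take 4 from right. Merged: [4, 4]
Compare 18 vs 6: take 6 from right. Merged: [4, 4, 6]
Compare 18 vs 6: take 6 from right. Merged: [4, 4, 6, 6]
Compare 18 vs 22: take 18 from left. Merged: [4, 4, 6, 6, 18]
Compare 20 vs 22: take 20 from left. Merged: [4, 4, 6, 6, 18, 20]
Compare 38 vs 22: take 22 from right. Merged: [4, 4, 6, 6, 18, 20, 22]
Compare 38 vs 26: take 26 from right. Merged: [4, 4, 6, 6, 18, 20, 22, 26]
Append remaining from left: [38, 38, 39]. Merged: [4, 4, 6, 6, 18, 20, 22, 26, 38, 38, 39]

Final merged array: [4, 4, 6, 6, 18, 20, 22, 26, 38, 38, 39]
Total comparisons: 8

The merged array is [4, 4, 6, 6, 18, 20, 22, 26, 38, 38, 39], requiring 8 comparisons. The merge step runs in O(n) time where n is the total number of elements.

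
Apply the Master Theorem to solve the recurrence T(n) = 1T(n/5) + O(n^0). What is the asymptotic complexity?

Master Theorem for T(n) = 1T(n/5) + O(n^0):

a = 1, b = 5, c = 0
log_b(a) = log_5(1) = 0.0000

Case 2: c = 0 = log_5(1) = 0.0000
T(n) = O(n^0 log n) = O(log n)

For T(n) = 1T(n/5) + O(n^0): log_5(1) = 0.0000. This is Case 2 of the Master Theorem (c = log_b(a), equal work at all levels), giving O(log n).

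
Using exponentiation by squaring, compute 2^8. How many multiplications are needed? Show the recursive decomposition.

Computing 2^8 by squaring (build up from 2^1; each line after the first costs one multiplication):

2^1 = 2
2^2 = (2^1)^2 = 2^2 = 4
2^4 = (2^2)^2 = 4^2 = 16
2^8 = (2^4)^2 = 16^2 = 256

Result: 256
Multiplications needed: 3 (3 lines after 2^1)

2^8 = 256. Using exponentiation by squaring, this requires 3 multiplications. The key idea: if the exponent is even, square the half-power; if odd, multiply by the base once.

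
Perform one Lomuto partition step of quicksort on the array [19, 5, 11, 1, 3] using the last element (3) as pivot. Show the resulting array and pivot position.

Lomuto partition with pivot = 3:

Initial array: [19, 5, 11, 1, 3]

arr[0]=19 > 3: no swap
arr[1]=5 > 3: no swap
arr[2]=11 > 3: no swap
arr[3]=1 <= 3: swap with position 0, array becomes [1, 5, 11, 19, 3]

Place pivot at position 1: [1, 3, 11, 19, 5]
Pivot position: 1

After partitioning with pivot 3, the array becomes [1, 3, 11, 19, 5]. The pivot is placed at index 1. All elements to the left of the pivot are <= 3, and all elements to the right are > 3.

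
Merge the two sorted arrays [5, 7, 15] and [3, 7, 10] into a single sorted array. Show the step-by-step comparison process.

Merging process:

Compare 5 vs 3: take 3 from right. Merged: [3]
Compare 5 vs 7: take 5 from left. Merged: [3, 5]
Compare 7 vs 7: take 7 from left. Merged: [3, 5, 7]
Compare 15 vs 7: take 7 from right. Merged: [3, 5, 7, 7]
Compare 15 vs 10: take 10 from right. Merged: [3, 5, 7, 7, 10]
Append remaining from left: [15]. Merged: [3, 5, 7, 7, 10, 15]

Final merged array: [3, 5, 7, 7, 10, 15]
Total comparisons: 5

The merged array is [3, 5, 7, 7, 10, 15], requiring 5 comparisons. The merge step runs in O(n) time where n is the total number of elements.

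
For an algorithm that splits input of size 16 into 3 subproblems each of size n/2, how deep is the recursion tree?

For divide and conquer with division factor 2:

Problem sizes at each level:
Level 0: 16
Level 1: 8
Level 2: 4
Level 3: 2
Level 4: 1

The root is level 0 and the size-1 base case is level 4 (the tree spans levels 0 through 4, i.e. 5 levels counting the root), so the depth is the number of divisions: log_2(16) = 4

The recursion tree depth is log_2(16) = 4. At each level, the problem size is divided by 2, so it takes 4 divisions to reduce to a base case of size 1. The algorithm makes 3 recursive calls at each level.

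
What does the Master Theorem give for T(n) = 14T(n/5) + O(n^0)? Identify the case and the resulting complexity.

Master Theorem for T(n) = 14T(n/5) + O(n^0):

a = 14, b = 5, c = 0
log_b(a) = log_5(14) = 1.6397

Case 1: c = 0 < log_5(14) = 1.6397
T(n) = O(n^(log_5 14))

For T(n) = 14T(n/5) + O(n^0): log_5(14) = 1.6397. This is Case 1 of the Master Theorem (c < log_b(a), work dominated by leaves), giving O(n^(log_5 14)).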